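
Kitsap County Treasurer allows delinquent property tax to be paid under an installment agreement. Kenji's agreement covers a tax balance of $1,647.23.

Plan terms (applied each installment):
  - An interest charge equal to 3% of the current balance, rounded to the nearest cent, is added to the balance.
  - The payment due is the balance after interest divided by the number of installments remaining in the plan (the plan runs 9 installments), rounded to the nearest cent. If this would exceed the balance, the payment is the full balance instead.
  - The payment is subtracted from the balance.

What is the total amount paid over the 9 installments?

Installment 1: $1,647.23 +$49.42 interest = $1,696.65; pay $188.52 → $1,508.13
Installment 2: $1,508.13 +$45.24 interest = $1,553.37; pay $194.17 → $1,359.20
Installment 3: $1,359.20 +$40.78 interest = $1,399.98; pay $200.00 → $1,199.98
Installment 4: $1,199.98 +$36.00 interest = $1,235.98; pay $206.00 → $1,029.98
Installment 5: $1,029.98 +$30.90 interest = $1,060.88; pay $212.18 → $848.70
Installment 6: $848.70 +$25.46 interest = $874.16; pay $218.54 → $655.62
Installment 7: $655.62 +$19.67 interest = $675.29; pay $225.10 → $450.19
Installment 8: $450.19 +$13.51 interest = $463.70; pay $231.85 → $231.85
Installment 9: $231.85 +$6.96 interest = $238.81; pay $238.81 → $0.00
Total paid: $1,915.17

$1,915.17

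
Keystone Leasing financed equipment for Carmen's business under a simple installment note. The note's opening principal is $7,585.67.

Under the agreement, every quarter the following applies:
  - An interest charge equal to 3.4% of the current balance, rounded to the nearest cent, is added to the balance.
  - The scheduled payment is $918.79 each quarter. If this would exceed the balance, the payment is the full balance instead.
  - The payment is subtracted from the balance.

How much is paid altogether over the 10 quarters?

$9,056.28

Quarter 1: $7,585.67 +$257.91 interest = $7,843.58; pay $918.79 → $6,924.79
Quarter 2: $6,924.79 +$235.44 interest = $7,160.23; pay $918.79 → $6,241.44
Quarter 3: $6,241.44 +$212.21 interest = $6,453.65; pay $918.79 → $5,534.86
Quarter 4: $5,534.86 +$188.19 interest = $5,723.05; pay $918.79 → $4,804.26
Quarter 5: $4,804.26 +$163.34 interest = $4,967.60; pay $918.79 → $4,048.81
Quarter 6: $4,048.81 +$137.66 interest = $4,186.47; pay $918.79 → $3,267.68
Quarter 7: $3,267.68 +$111.10 interest = $3,378.78; pay $918.79 → $2,459.99
Quarter 8: $2,459.99 +$83.64 interest = $2,543.63; pay $918.79 → $1,624.84
Quarter 9: $1,624.84 +$55.24 interest = $1,680.08; pay $918.79 → $761.29
Quarter 10: $761.29 +$25.88 interest = $787.17; pay $787.17 → $0.00
Total paid: $9,056.28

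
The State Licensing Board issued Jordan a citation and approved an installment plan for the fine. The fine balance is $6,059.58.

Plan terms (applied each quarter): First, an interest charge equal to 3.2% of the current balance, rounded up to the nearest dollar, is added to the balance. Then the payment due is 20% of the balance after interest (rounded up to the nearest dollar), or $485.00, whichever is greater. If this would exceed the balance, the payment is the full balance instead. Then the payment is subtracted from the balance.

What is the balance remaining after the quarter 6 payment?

Quarter 1: $6,059.58 +$194.00 interest = $6,253.58; pay $1,251.00 → $5,002.58
Quarter 2: $5,002.58 +$161.00 interest = $5,163.58; pay $1,033.00 → $4,130.58
Quarter 3: $4,130.58 +$133.00 interest = $4,263.58; pay $853.00 → $3,410.58
Quarter 4: $3,410.58 +$110.00 interest = $3,520.58; pay $705.00 → $2,815.58
Quarter 5: $2,815.58 +$91.00 interest = $2,906.58; pay $582.00 → $2,324.58
Quarter 6: $2,324.58 +$75.00 interest = $2,399.58; pay $485.00 → $1,914.58

$1,914.58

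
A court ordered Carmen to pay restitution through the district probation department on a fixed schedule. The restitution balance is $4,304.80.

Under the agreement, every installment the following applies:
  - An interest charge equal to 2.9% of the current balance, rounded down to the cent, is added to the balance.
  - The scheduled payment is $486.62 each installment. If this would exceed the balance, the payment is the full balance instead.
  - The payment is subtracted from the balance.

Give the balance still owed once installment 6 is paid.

Installment 1: $4,304.80 +$124.83 interest = $4,429.63; pay $486.62 → $3,943.01
Installment 2: $3,943.01 +$114.34 interest = $4,057.35; pay $486.62 → $3,570.73
Installment 3: $3,570.73 +$103.55 interest = $3,674.28; pay $486.62 → $3,187.66
Installment 4: $3,187.66 +$92.44 interest = $3,280.10; pay $486.62 → $2,793.48
Installment 5: $2,793.48 +$81.01 interest = $2,874.49; pay $486.62 → $2,387.87
Installment 6: $2,387.87 +$69.24 interest = $2,457.11; pay $486.62 → $1,970.49

$1,970.49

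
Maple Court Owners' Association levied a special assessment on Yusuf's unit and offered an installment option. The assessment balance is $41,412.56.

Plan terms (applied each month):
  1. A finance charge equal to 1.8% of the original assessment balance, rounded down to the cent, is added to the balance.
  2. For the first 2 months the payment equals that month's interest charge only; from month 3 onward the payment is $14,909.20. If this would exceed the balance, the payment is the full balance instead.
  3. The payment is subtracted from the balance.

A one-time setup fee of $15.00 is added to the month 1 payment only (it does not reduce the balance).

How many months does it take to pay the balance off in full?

Month 1: opening $41,412.56; interest $745.42 → $42,157.98; payment $745.42 (+ $15.00 fee); balance $41,412.56
Month 2: opening $41,412.56; interest $745.42 → $42,157.98; payment $745.42; balance $41,412.56
Month 3: opening $41,412.56; interest $745.42 → $42,157.98; payment $14,909.20; balance $27,248.78
Month 4: opening $27,248.78; interest $745.42 → $27,994.20; payment $14,909.20; balance $13,085.00
Month 5: opening $13,085.00; interest $745.42 → $13,830.42; payment $13,830.42; balance $0.00
Balance reaches $0.00 in month 5.

5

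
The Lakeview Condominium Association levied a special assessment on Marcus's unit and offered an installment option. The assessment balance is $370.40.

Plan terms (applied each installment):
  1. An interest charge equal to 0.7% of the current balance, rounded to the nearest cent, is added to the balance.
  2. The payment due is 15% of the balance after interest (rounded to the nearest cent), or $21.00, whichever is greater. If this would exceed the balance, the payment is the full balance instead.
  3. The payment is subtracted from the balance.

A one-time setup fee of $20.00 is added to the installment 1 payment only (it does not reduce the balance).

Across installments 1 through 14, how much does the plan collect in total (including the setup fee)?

# | Opening | Interest | Payment | Fee | End bal
1 | $370.40 | $2.59 | $55.95 | $20.00 | $317.04
2 | $317.04 | $2.22 | $47.89 | — | $271.37
3 | $271.37 | $1.90 | $40.99 | — | $232.28
4 | $232.28 | $1.63 | $35.09 | — | $198.82
5 | $198.82 | $1.39 | $30.03 | — | $170.18
6 | $170.18 | $1.19 | $25.71 | — | $145.66
7 | $145.66 | $1.02 | $22.00 | — | $124.68
8 | $124.68 | $0.87 | $21.00 | — | $104.55
9 | $104.55 | $0.73 | $21.00 | — | $84.28
10 | $84.28 | $0.59 | $21.00 | — | $63.87
11 | $63.87 | $0.45 | $21.00 | — | $43.32
12 | $43.32 | $0.30 | $21.00 | — | $22.62
13 | $22.62 | $0.16 | $21.00 | — | $1.78
14 | $1.78 | $0.01 | $1.79 | — | $0.00
Total paid: $405.45

$405.45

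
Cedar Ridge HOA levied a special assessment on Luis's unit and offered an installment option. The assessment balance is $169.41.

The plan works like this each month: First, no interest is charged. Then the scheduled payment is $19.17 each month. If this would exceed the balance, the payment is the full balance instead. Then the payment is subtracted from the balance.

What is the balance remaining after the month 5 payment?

$73.56

# | Opening | Payment | End bal
1 | $169.41 | $19.17 | $150.24
2 | $150.24 | $19.17 | $131.07
3 | $131.07 | $19.17 | $111.90
4 | $111.90 | $19.17 | $92.73
5 | $92.73 | $19.17 | $73.56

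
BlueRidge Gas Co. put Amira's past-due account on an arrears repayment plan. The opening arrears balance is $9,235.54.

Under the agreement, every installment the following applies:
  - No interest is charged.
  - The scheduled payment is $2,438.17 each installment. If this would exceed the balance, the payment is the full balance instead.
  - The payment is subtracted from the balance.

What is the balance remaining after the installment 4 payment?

# | Opening | Payment | End bal
1 | $9,235.54 | $2,438.17 | $6,797.37
2 | $6,797.37 | $2,438.17 | $4,359.20
3 | $4,359.20 | $2,438.17 | $1,921.03
4 | $1,921.03 | $1,921.03 | $0.00

$0.00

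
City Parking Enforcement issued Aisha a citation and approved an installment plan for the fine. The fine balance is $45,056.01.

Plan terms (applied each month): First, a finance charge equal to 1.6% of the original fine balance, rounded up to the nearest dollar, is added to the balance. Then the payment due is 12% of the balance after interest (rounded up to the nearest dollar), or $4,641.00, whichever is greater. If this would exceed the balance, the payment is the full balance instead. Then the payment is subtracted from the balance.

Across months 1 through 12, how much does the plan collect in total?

Month 1: $45,056.01 +$721.00 interest = $45,777.01; pay $5,494.00 → $40,283.01
Month 2: $40,283.01 +$721.00 interest = $41,004.01; pay $4,921.00 → $36,083.01
Month 3: $36,083.01 +$721.00 interest = $36,804.01; pay $4,641.00 → $32,163.01
Month 4: $32,163.01 +$721.00 interest = $32,884.01; pay $4,641.00 → $28,243.01
Month 5: $28,243.01 +$721.00 interest = $28,964.01; pay $4,641.00 → $24,323.01
Month 6: $24,323.01 +$721.00 interest = $25,044.01; pay $4,641.00 → $20,403.01
Month 7: $20,403.01 +$721.00 interest = $21,124.01; pay $4,641.00 → $16,483.01
Month 8: $16,483.01 +$721.00 interest = $17,204.01; pay $4,641.00 → $12,563.01
Month 9: $12,563.01 +$721.00 interest = $13,284.01; pay $4,641.00 → $8,643.01
Month 10: $8,643.01 +$721.00 interest = $9,364.01; pay $4,641.00 → $4,723.01
Month 11: $4,723.01 +$721.00 interest = $5,444.01; pay $4,641.00 → $803.01
Month 12: $803.01 +$721.00 interest = $1,524.01; pay $1,524.01 → $0.00
Total paid: $53,708.01

$53,708.01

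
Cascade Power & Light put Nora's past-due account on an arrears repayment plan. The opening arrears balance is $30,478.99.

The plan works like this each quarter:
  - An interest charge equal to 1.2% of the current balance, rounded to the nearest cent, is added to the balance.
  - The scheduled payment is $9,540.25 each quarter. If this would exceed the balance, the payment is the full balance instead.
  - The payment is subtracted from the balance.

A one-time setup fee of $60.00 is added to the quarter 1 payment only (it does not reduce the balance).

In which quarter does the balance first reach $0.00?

Quarter 1: opening $30,478.99; interest $365.75 → $30,844.74; payment $9,540.25 (+ $60.00 fee); balance $21,304.49
Quarter 2: opening $21,304.49; interest $255.65 → $21,560.14; payment $9,540.25; balance $12,019.89
Quarter 3: opening $12,019.89; interest $144.24 → $12,164.13; payment $9,540.25; balance $2,623.88
Quarter 4: opening $2,623.88; interest $31.49 → $2,655.37; payment $2,655.37; balance $0.00
Balance reaches $0.00 in quarter 4.

4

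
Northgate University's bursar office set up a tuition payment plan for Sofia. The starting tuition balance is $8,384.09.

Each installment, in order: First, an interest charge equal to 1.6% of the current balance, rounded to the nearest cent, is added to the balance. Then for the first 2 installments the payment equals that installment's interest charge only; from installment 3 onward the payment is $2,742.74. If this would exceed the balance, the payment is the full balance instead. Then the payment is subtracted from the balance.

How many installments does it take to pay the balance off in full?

# | Opening | Interest | Payment | End bal
1 | $8,384.09 | $134.15 | $134.15 | $8,384.09
2 | $8,384.09 | $134.15 | $134.15 | $8,384.09
3 | $8,384.09 | $134.15 | $2,742.74 | $5,775.50
4 | $5,775.50 | $92.41 | $2,742.74 | $3,125.17
5 | $3,125.17 | $50.00 | $2,742.74 | $432.43
6 | $432.43 | $6.92 | $439.35 | $0.00
Balance reaches $0.00 in installment 6.

6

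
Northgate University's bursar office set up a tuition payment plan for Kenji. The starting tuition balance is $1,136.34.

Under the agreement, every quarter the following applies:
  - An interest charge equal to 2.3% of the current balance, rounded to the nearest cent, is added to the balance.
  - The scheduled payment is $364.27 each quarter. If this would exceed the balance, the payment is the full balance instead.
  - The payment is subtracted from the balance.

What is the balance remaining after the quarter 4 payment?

# | Opening | Interest | Payment | End bal
1 | $1,136.34 | $26.14 | $364.27 | $798.21
2 | $798.21 | $18.36 | $364.27 | $452.30
3 | $452.30 | $10.40 | $364.27 | $98.43
4 | $98.43 | $2.26 | $100.69 | $0.00

$0.00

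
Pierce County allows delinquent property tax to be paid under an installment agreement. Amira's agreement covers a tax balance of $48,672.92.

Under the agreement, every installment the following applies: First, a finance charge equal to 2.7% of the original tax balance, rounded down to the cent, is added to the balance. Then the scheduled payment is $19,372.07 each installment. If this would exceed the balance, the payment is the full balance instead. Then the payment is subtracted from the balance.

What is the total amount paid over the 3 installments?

$52,615.40

Installment 1: $48,672.92 +$1,314.16 interest = $49,987.08; pay $19,372.07 → $30,615.01
Installment 2: $30,615.01 +$1,314.16 interest = $31,929.17; pay $19,372.07 → $12,557.10
Installment 3: $12,557.10 +$1,314.16 interest = $13,871.26; pay $13,871.26 → $0.00
Total paid: $52,615.40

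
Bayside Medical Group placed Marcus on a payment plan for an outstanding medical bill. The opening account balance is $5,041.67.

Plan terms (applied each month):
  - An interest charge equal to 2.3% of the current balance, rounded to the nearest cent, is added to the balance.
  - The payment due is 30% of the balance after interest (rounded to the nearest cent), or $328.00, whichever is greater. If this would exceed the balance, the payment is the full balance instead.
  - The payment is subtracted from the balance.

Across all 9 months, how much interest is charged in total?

$375.97

# | Opening | Interest | Payment | End bal
1 | $5,041.67 | $115.96 | $1,547.29 | $3,610.34
2 | $3,610.34 | $83.04 | $1,108.01 | $2,585.37
3 | $2,585.37 | $59.46 | $793.45 | $1,851.38
4 | $1,851.38 | $42.58 | $568.19 | $1,325.77
5 | $1,325.77 | $30.49 | $406.88 | $949.38
6 | $949.38 | $21.84 | $328.00 | $643.22
7 | $643.22 | $14.79 | $328.00 | $330.01
8 | $330.01 | $7.59 | $328.00 | $9.60
9 | $9.60 | $0.22 | $9.82 | $0.00
Total interest: $115.96 + $83.04 + $59.46 + $42.58 + $30.49 + $21.84 + $14.79 + $7.59 + $0.22 = $375.97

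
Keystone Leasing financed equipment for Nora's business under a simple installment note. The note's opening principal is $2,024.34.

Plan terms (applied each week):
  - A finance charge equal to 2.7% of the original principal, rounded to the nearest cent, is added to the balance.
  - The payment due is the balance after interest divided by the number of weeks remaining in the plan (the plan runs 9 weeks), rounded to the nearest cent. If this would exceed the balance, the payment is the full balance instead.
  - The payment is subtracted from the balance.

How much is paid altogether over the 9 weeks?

# | Opening | Interest | Payment | End bal
1 | $2,024.34 | $54.66 | $231.00 | $1,848.00
2 | $1,848.00 | $54.66 | $237.83 | $1,664.83
3 | $1,664.83 | $54.66 | $245.64 | $1,473.85
4 | $1,473.85 | $54.66 | $254.75 | $1,273.76
5 | $1,273.76 | $54.66 | $265.68 | $1,062.74
6 | $1,062.74 | $54.66 | $279.35 | $838.05
7 | $838.05 | $54.66 | $297.57 | $595.14
8 | $595.14 | $54.66 | $324.90 | $324.90
9 | $324.90 | $54.66 | $379.56 | $0.00
Total paid: $2,516.28

$2,516.28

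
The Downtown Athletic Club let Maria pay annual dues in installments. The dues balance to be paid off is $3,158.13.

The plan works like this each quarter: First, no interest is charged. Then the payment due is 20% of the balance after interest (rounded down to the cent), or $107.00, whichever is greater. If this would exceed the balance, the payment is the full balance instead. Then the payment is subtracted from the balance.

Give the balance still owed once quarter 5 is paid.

Quarter 1: $3,158.13 − $631.62 → $2,526.51
Quarter 2: $2,526.51 − $505.30 → $2,021.21
Quarter 3: $2,021.21 − $404.24 → $1,616.97
Quarter 4: $1,616.97 − $323.39 → $1,293.58
Quarter 5: $1,293.58 − $258.71 → $1,034.87

$1,034.87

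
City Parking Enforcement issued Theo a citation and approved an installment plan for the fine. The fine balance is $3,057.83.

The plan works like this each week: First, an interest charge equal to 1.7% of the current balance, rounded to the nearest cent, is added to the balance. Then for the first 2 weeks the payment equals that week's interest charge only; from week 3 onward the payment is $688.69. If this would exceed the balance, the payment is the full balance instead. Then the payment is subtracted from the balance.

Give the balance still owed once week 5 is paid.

# | Opening | Interest | Payment | End bal
1 | $3,057.83 | $51.98 | $51.98 | $3,057.83
2 | $3,057.83 | $51.98 | $51.98 | $3,057.83
3 | $3,057.83 | $51.98 | $688.69 | $2,421.12
4 | $2,421.12 | $41.16 | $688.69 | $1,773.59
5 | $1,773.59 | $30.15 | $688.69 | $1,115.05

$1,115.05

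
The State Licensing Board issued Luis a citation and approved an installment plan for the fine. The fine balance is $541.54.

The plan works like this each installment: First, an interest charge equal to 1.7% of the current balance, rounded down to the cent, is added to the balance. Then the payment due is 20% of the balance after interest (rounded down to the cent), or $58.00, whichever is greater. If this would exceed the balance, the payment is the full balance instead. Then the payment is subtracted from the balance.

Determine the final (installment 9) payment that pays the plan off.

Installment 1: opening $541.54; interest $9.20 → $550.74; payment $110.14; balance $440.60
Installment 2: opening $440.60; interest $7.49 → $448.09; payment $89.61; balance $358.48
Installment 3: opening $358.48; interest $6.09 → $364.57; payment $72.91; balance $291.66
Installment 4: opening $291.66; interest $4.95 → $296.61; payment $59.32; balance $237.29
Installment 5: opening $237.29; interest $4.03 → $241.32; payment $58.00; balance $183.32
Installment 6: opening $183.32; interest $3.11 → $186.43; payment $58.00; balance $128.43
Installment 7: opening $128.43; interest $2.18 → $130.61; payment $58.00; balance $72.61
Installment 8: opening $72.61; interest $1.23 → $73.84; payment $58.00; balance $15.84
Installment 9: opening $15.84; interest $0.26 → $16.10; payment $16.10; balance $0.00

$16.10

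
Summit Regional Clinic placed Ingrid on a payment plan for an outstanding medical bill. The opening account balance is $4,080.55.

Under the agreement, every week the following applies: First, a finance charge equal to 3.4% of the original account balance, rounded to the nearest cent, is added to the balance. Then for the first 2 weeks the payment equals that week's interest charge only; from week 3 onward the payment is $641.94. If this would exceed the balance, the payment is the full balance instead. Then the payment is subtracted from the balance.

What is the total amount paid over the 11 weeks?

Week 1: opening $4,080.55; interest $138.74 → $4,219.29; payment $138.74; balance $4,080.55
Week 2: opening $4,080.55; interest $138.74 → $4,219.29; payment $138.74; balance $4,080.55
Week 3: opening $4,080.55; interest $138.74 → $4,219.29; payment $641.94; balance $3,577.35
Week 4: opening $3,577.35; interest $138.74 → $3,716.09; payment $641.94; balance $3,074.15
Week 5: opening $3,074.15; interest $138.74 → $3,212.89; payment $641.94; balance $2,570.95
Week 6: opening $2,570.95; interest $138.74 → $2,709.69; payment $641.94; balance $2,067.75
Week 7: opening $2,067.75; interest $138.74 → $2,206.49; payment $641.94; balance $1,564.55
Week 8: opening $1,564.55; interest $138.74 → $1,703.29; payment $641.94; balance $1,061.35
Week 9: opening $1,061.35; interest $138.74 → $1,200.09; payment $641.94; balance $558.15
Week 10: opening $558.15; interest $138.74 → $696.89; payment $641.94; balance $54.95
Week 11: opening $54.95; interest $138.74 → $193.69; payment $193.69; balance $0.00
Total paid: $5,606.69

$5,606.69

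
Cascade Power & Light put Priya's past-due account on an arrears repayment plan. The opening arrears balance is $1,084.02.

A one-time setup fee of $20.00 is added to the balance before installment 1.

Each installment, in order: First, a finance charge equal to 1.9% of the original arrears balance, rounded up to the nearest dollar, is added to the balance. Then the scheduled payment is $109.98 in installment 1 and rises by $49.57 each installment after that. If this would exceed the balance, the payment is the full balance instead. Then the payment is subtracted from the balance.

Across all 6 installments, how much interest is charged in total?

# | Opening | Interest | Payment | End bal
1 | $1,104.02 | $21.00 | $109.98 | $1,015.04
2 | $1,015.04 | $21.00 | $159.55 | $876.49
3 | $876.49 | $21.00 | $209.12 | $688.37
4 | $688.37 | $21.00 | $258.69 | $450.68
5 | $450.68 | $21.00 | $308.26 | $163.42
6 | $163.42 | $21.00 | $184.42 | $0.00
Total interest: $21.00 + $21.00 + $21.00 + $21.00 + $21.00 + $21.00 = $126.00

$126.00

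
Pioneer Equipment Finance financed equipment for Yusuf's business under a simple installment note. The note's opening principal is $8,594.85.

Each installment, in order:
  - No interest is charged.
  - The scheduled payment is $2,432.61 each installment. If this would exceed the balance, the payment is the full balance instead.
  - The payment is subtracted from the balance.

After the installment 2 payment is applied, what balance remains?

Installment 1: $8,594.85 − $2,432.61 → $6,162.24
Installment 2: $6,162.24 − $2,432.61 → $3,729.63

$3,729.63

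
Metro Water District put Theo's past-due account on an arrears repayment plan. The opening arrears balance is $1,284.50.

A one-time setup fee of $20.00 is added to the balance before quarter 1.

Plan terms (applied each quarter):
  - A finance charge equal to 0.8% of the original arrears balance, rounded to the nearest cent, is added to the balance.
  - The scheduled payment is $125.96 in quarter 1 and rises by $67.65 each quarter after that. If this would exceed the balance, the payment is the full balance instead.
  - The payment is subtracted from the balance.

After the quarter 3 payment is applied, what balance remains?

Quarter 1: opening $1,304.50; interest $10.28 → $1,314.78; payment $125.96; balance $1,188.82
Quarter 2: opening $1,188.82; interest $10.28 → $1,199.10; payment $193.61; balance $1,005.49
Quarter 3: opening $1,005.49; interest $10.28 → $1,015.77; payment $261.26; balance $754.51

$754.51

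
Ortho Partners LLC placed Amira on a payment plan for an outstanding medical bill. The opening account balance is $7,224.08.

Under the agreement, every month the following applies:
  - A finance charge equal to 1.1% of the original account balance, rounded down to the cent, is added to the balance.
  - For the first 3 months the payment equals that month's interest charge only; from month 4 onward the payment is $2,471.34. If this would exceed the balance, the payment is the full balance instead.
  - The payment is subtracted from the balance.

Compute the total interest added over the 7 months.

$556.22

Month 1: $7,224.08 +$79.46 interest = $7,303.54; pay $79.46 → $7,224.08
Month 2: $7,224.08 +$79.46 interest = $7,303.54; pay $79.46 → $7,224.08
Month 3: $7,224.08 +$79.46 interest = $7,303.54; pay $79.46 → $7,224.08
Month 4: $7,224.08 +$79.46 interest = $7,303.54; pay $2,471.34 → $4,832.20
Month 5: $4,832.20 +$79.46 interest = $4,911.66; pay $2,471.34 → $2,440.32
Month 6: $2,440.32 +$79.46 interest = $2,519.78; pay $2,471.34 → $48.44
Month 7: $48.44 +$79.46 interest = $127.90; pay $127.90 → $0.00
Total interest: $79.46 + $79.46 + $79.46 + $79.46 + $79.46 + $79.46 + $79.46 = $556.22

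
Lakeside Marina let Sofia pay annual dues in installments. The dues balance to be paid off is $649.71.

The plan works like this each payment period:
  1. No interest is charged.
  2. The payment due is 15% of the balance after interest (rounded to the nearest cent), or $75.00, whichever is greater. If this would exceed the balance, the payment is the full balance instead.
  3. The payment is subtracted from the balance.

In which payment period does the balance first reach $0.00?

Payment period 1: $649.71 − $97.46 → $552.25
Payment period 2: $552.25 − $82.84 → $469.41
Payment period 3: $469.41 − $75.00 → $394.41
Payment period 4: $394.41 − $75.00 → $319.41
Payment period 5: $319.41 − $75.00 → $244.41
Payment period 6: $244.41 − $75.00 → $169.41
Payment period 7: $169.41 − $75.00 → $94.41
Payment period 8: $94.41 − $75.00 → $19.41
Payment period 9: $19.41 − $19.41 → $0.00
Balance reaches $0.00 in payment period 9.

9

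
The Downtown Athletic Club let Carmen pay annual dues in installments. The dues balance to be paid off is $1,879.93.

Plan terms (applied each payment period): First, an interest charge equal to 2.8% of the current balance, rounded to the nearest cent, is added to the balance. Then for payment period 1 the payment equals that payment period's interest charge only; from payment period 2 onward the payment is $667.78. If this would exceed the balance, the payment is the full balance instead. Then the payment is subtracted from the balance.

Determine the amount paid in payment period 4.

# | Opening | Interest | Payment | End bal
1 | $1,879.93 | $52.64 | $52.64 | $1,879.93
2 | $1,879.93 | $52.64 | $667.78 | $1,264.79
3 | $1,264.79 | $35.41 | $667.78 | $632.42
4 | $632.42 | $17.71 | $650.13 | $0.00

$650.13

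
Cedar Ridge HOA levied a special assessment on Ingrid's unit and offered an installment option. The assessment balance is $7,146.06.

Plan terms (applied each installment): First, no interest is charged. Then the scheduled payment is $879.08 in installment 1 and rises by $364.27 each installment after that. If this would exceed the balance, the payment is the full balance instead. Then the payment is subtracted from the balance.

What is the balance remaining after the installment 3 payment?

Installment 1: opening $7,146.06; payment $879.08; balance $6,266.98
Installment 2: opening $6,266.98; payment $1,243.35; balance $5,023.63
Installment 3: opening $5,023.63; payment $1,607.62; balance $3,416.01

$3,416.01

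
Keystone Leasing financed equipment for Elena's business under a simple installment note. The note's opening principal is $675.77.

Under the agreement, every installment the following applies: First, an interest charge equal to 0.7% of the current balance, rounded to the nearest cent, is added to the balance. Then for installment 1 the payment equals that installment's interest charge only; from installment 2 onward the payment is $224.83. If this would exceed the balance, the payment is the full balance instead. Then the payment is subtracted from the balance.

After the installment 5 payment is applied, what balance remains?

$0.00

Installment 1: opening $675.77; interest $4.73 → $680.50; payment $4.73; balance $675.77
Installment 2: opening $675.77; interest $4.73 → $680.50; payment $224.83; balance $455.67
Installment 3: opening $455.67; interest $3.19 → $458.86; payment $224.83; balance $234.03
Installment 4: opening $234.03; interest $1.64 → $235.67; payment $224.83; balance $10.84
Installment 5: opening $10.84; interest $0.08 → $10.92; payment $10.92; balance $0.00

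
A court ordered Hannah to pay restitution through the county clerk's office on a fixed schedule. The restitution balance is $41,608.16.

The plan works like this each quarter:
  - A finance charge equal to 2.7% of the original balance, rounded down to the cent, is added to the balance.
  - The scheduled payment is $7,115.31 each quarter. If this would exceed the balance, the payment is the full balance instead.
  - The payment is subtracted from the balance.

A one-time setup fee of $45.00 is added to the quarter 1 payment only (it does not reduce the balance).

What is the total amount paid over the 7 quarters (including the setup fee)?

Quarter 1: opening $41,608.16; interest $1,123.42 → $42,731.58; payment $7,115.31 (+ $45.00 fee); balance $35,616.27
Quarter 2: opening $35,616.27; interest $1,123.42 → $36,739.69; payment $7,115.31; balance $29,624.38
Quarter 3: opening $29,624.38; interest $1,123.42 → $30,747.80; payment $7,115.31; balance $23,632.49
Quarter 4: opening $23,632.49; interest $1,123.42 → $24,755.91; payment $7,115.31; balance $17,640.60
Quarter 5: opening $17,640.60; interest $1,123.42 → $18,764.02; payment $7,115.31; balance $11,648.71
Quarter 6: opening $11,648.71; interest $1,123.42 → $12,772.13; payment $7,115.31; balance $5,656.82
Quarter 7: opening $5,656.82; interest $1,123.42 → $6,780.24; payment $6,780.24; balance $0.00
Total paid: $49,517.10

$49,517.10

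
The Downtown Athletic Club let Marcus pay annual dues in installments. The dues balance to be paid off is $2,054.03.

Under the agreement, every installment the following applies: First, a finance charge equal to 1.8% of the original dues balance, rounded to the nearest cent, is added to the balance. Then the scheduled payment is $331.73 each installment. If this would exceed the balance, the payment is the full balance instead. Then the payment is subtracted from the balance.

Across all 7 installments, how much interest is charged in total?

Installment 1: opening $2,054.03; interest $36.97 → $2,091.00; payment $331.73; balance $1,759.27
Installment 2: opening $1,759.27; interest $36.97 → $1,796.24; payment $331.73; balance $1,464.51
Installment 3: opening $1,464.51; interest $36.97 → $1,501.48; payment $331.73; balance $1,169.75
Installment 4: opening $1,169.75; interest $36.97 → $1,206.72; payment $331.73; balance $874.99
Installment 5: opening $874.99; interest $36.97 → $911.96; payment $331.73; balance $580.23
Installment 6: opening $580.23; interest $36.97 → $617.20; payment $331.73; balance $285.47
Installment 7: opening $285.47; interest $36.97 → $322.44; payment $322.44; balance $0.00
Total interest: $36.97 + $36.97 + $36.97 + $36.97 + $36.97 + $36.97 + $36.97 = $258.79

$258.79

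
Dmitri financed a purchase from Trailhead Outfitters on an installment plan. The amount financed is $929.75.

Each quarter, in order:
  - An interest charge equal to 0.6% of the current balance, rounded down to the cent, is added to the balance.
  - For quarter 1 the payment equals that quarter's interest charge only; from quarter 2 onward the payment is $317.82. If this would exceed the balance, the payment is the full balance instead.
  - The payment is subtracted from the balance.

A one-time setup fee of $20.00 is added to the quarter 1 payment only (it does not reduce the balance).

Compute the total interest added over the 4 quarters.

$16.66

Quarter 1: opening $929.75; interest $5.57 → $935.32; payment $5.57 (+ $20.00 fee); balance $929.75
Quarter 2: opening $929.75; interest $5.57 → $935.32; payment $317.82; balance $617.50
Quarter 3: opening $617.50; interest $3.70 → $621.20; payment $317.82; balance $303.38
Quarter 4: opening $303.38; interest $1.82 → $305.20; payment $305.20; balance $0.00
Total interest: $5.57 + $5.57 + $3.70 + $1.82 = $16.66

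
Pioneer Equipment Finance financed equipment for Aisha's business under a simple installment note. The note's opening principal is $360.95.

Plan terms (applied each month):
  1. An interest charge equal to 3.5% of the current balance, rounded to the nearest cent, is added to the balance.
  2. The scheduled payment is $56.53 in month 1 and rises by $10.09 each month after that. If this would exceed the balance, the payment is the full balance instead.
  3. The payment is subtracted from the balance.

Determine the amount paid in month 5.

$96.89

Month 1: opening $360.95; interest $12.63 → $373.58; payment $56.53; balance $317.05
Month 2: opening $317.05; interest $11.10 → $328.15; payment $66.62; balance $261.53
Month 3: opening $261.53; interest $9.15 → $270.68; payment $76.71; balance $193.97
Month 4: opening $193.97; interest $6.79 → $200.76; payment $86.80; balance $113.96
Month 5: opening $113.96; interest $3.99 → $117.95; payment $96.89; balance $21.06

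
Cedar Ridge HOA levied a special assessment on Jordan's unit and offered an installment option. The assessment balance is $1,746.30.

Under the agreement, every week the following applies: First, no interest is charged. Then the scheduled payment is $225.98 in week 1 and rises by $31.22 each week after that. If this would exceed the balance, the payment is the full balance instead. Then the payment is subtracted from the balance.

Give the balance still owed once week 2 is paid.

$1,263.12

Week 1: opening $1,746.30; payment $225.98; balance $1,520.32
Week 2: opening $1,520.32; payment $257.20; balance $1,263.12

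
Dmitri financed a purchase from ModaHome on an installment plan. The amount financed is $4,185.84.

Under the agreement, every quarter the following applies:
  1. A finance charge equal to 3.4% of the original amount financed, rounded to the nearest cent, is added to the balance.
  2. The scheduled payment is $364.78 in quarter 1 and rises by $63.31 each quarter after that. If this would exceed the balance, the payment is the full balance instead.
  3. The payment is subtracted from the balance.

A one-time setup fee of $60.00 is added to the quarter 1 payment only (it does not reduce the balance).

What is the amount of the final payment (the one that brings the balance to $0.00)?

# | Opening | Interest | Payment | Fee | End bal
1 | $4,185.84 | $142.32 | $364.78 | $60.00 | $3,963.38
2 | $3,963.38 | $142.32 | $428.09 | — | $3,677.61
3 | $3,677.61 | $142.32 | $491.40 | — | $3,328.53
4 | $3,328.53 | $142.32 | $554.71 | — | $2,916.14
5 | $2,916.14 | $142.32 | $618.02 | — | $2,440.44
6 | $2,440.44 | $142.32 | $681.33 | — | $1,901.43
7 | $1,901.43 | $142.32 | $744.64 | — | $1,299.11
8 | $1,299.11 | $142.32 | $807.95 | — | $633.48
9 | $633.48 | $142.32 | $775.80 | — | $0.00

$775.80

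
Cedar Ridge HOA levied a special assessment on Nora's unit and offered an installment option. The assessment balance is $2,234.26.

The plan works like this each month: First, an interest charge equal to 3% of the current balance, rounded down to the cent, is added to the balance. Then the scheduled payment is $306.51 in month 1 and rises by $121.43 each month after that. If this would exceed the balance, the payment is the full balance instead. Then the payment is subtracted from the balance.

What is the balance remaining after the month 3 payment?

$1,126.10

Month 1: opening $2,234.26; interest $67.02 → $2,301.28; payment $306.51; balance $1,994.77
Month 2: opening $1,994.77; interest $59.84 → $2,054.61; payment $427.94; balance $1,626.67
Month 3: opening $1,626.67; interest $48.80 → $1,675.47; payment $549.37; balance $1,126.10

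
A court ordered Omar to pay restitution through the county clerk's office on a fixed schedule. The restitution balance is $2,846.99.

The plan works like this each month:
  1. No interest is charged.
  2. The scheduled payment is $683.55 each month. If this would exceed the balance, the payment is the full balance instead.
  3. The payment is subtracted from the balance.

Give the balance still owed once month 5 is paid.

Month 1: $2,846.99 − $683.55 → $2,163.44
Month 2: $2,163.44 − $683.55 → $1,479.89
Month 3: $1,479.89 − $683.55 → $796.34
Month 4: $796.34 − $683.55 → $112.79
Month 5: $112.79 − $112.79 → $0.00

$0.00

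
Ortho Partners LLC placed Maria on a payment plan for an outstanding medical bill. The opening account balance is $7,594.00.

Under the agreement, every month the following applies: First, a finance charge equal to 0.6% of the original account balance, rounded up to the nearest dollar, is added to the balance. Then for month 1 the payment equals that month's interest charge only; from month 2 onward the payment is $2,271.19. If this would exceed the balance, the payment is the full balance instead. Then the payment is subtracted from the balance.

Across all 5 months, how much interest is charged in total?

Month 1: $7,594.00 +$46.00 interest = $7,640.00; pay $46.00 → $7,594.00
Month 2: $7,594.00 +$46.00 interest = $7,640.00; pay $2,271.19 → $5,368.81
Month 3: $5,368.81 +$46.00 interest = $5,414.81; pay $2,271.19 → $3,143.62
Month 4: $3,143.62 +$46.00 interest = $3,189.62; pay $2,271.19 → $918.43
Month 5: $918.43 +$46.00 interest = $964.43; pay $964.43 → $0.00
Total interest: $46.00 + $46.00 + $46.00 + $46.00 + $46.00 = $230.00

$230.00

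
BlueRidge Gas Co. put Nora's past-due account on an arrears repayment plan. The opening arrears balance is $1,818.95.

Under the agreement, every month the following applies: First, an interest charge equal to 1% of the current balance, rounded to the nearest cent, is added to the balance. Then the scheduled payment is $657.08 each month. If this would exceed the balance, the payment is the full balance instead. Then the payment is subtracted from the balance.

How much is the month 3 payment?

$540.13

Month 1: $1,818.95 +$18.19 interest = $1,837.14; pay $657.08 → $1,180.06
Month 2: $1,180.06 +$11.80 interest = $1,191.86; pay $657.08 → $534.78
Month 3: $534.78 +$5.35 interest = $540.13; pay $540.13 → $0.00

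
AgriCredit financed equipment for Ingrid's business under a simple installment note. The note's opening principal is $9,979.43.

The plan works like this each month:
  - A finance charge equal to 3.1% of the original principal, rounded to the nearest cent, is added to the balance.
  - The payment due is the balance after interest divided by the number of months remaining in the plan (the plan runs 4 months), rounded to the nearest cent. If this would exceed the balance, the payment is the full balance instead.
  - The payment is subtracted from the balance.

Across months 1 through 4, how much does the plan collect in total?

Month 1: opening $9,979.43; interest $309.36 → $10,288.79; payment $2,572.20; balance $7,716.59
Month 2: opening $7,716.59; interest $309.36 → $8,025.95; payment $2,675.32; balance $5,350.63
Month 3: opening $5,350.63; interest $309.36 → $5,659.99; payment $2,830.00; balance $2,829.99
Month 4: opening $2,829.99; interest $309.36 → $3,139.35; payment $3,139.35; balance $0.00
Total paid: $11,216.87

$11,216.87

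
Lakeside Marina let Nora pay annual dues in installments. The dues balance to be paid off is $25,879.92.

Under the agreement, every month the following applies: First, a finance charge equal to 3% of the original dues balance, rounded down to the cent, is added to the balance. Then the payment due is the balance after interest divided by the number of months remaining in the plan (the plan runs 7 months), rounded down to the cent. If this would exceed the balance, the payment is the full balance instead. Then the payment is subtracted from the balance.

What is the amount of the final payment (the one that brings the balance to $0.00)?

# | Opening | Interest | Payment | End bal
1 | $25,879.92 | $776.39 | $3,808.04 | $22,848.27
2 | $22,848.27 | $776.39 | $3,937.44 | $19,687.22
3 | $19,687.22 | $776.39 | $4,092.72 | $16,370.89
4 | $16,370.89 | $776.39 | $4,286.82 | $12,860.46
5 | $12,860.46 | $776.39 | $4,545.61 | $9,091.24
6 | $9,091.24 | $776.39 | $4,933.81 | $4,933.82
7 | $4,933.82 | $776.39 | $5,710.21 | $0.00

$5,710.21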